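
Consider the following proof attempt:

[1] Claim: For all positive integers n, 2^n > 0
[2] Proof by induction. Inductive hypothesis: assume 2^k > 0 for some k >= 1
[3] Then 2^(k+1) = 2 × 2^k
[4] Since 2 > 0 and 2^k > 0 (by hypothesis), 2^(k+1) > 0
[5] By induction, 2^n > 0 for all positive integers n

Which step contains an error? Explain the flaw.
Step 5: By induction, 2^n > 0 for all positive integers n

Step 5 concludes the proof by induction, but no base case was ever established. A valid induction proof requires: (1) a base case proving 2^1 > 0, and (2) an inductive step showing IF 2^k > 0 THEN 2^(k+1) > 0. Steps 2-4 correctly establish the inductive step, but without the base case the conclusion in step 5 does not follow.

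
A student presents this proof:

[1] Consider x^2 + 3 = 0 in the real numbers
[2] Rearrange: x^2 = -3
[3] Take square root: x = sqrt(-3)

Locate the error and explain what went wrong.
Step 3: Take square root: x = sqrt(-3)

Step 3 takes the square root of -3, which is negative. In the real number system, the square root of a negative number is undefined. The equation x^2 + 3 = 0 has no real solutions. Square roots of negative numbers only exist in the complex numbers.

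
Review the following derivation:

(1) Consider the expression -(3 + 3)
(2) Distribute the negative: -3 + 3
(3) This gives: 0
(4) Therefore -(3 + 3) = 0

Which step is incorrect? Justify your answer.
Step 2: Distribute the negative: -3 + 3

Step 2 incorrectly distributes the negative sign. The correct distribution is -(3 + 3) = -3 - 3 = -6. The negative must be applied to both terms, not just the first. The error treats -(3 + 3) as -3 + 3, which equals 0 instead of -6.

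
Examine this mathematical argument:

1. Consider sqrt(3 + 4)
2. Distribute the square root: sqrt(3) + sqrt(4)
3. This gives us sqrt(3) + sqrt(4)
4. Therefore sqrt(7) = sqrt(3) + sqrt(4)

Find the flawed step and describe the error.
Step 2: Distribute the square root: sqrt(3) + sqrt(4)

Step 2 incorrectly 'distributes' the square root over addition. The square root function does not distribute: sqrt(a + b) ≠ sqrt(a) + sqrt(b). In fact, sqrt(3 + 4) = sqrt(7) ≈ 2.6458, while sqrt(3) + sqrt(4) ≈ 3.7321.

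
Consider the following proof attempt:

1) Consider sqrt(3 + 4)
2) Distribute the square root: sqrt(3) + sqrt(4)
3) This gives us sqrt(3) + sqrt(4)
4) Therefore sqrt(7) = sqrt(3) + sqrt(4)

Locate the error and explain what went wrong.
Step 2: Distribute the square root: sqrt(3) + sqrt(4)

Step 2 incorrectly 'distributes' the square root over addition. The square root function does not distribute: sqrt(a + b) ≠ sqrt(a) + sqrt(b). In fact, sqrt(3 + 4) = sqrt(7) ≈ 2.6458, while sqrt(3) + sqrt(4) ≈ 3.7321.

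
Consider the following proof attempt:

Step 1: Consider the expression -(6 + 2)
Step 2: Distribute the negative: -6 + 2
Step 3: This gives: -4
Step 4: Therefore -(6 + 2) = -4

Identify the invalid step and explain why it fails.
Step 2: Distribute the negative: -6 + 2

Step 2 incorrectly distributes the negative sign. The correct distribution is -(6 + 2) = -6 - 2 = -8. The negative must be applied to both terms, not just the first. The error treats -(6 + 2) as -6 + 2, which equals -4 instead of -8.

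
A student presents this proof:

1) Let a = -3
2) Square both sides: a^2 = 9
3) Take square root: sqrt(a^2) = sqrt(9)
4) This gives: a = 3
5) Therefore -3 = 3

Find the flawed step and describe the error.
Step 4: This gives: a = 3

Step 4 incorrectly states that sqrt(a^2) = a. The correct identity is sqrt(a^2) = |a|. Since a = -3 < 0, we have sqrt(a^2) = |-3| = 3, not a = -3.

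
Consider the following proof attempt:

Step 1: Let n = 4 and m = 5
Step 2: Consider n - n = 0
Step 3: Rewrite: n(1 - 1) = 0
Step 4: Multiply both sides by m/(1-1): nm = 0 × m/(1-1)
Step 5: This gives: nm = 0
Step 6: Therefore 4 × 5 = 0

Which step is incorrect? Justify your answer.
Step 4: Multiply both sides by m/(1-1): nm = 0 × m/(1-1)

Step 4 multiplies both sides by m/(1-1). However, 1-1 = 0, so this is multiplication by m/0, which is undefined. We cannot multiply by an undefined expression.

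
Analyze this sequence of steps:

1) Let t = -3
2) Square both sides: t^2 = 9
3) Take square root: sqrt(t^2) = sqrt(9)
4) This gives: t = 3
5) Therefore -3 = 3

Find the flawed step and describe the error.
Step 4: This gives: t = 3

Step 4 incorrectly states that sqrt(t^2) = t. The correct identity is sqrt(t^2) = |t|. Since t = -3 < 0, we have sqrt(t^2) = |-3| = 3, not t = -3.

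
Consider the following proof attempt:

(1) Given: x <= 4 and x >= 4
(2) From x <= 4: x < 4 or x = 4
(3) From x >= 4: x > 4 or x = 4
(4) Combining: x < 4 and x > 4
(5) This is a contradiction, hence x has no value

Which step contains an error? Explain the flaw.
Step 4: Combining: x < 4 and x > 4

Step 4 incorrectly combines the conditions. From x <= 4 and x >= 4, the intersection is x = 4. The error treats the 'or' cases as 'and' requirements. The correct conclusion is that x = 4 is the unique solution, not that no solution exists.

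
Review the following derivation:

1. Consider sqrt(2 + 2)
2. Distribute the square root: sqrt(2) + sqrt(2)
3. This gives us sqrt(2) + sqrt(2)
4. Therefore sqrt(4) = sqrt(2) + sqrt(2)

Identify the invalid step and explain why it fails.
Step 2: Distribute the square root: sqrt(2) + sqrt(2)

Step 2 incorrectly 'distributes' the square root over addition. The square root function does not distribute: sqrt(a + b) ≠ sqrt(a) + sqrt(b). In fact, sqrt(2 + 2) = sqrt(4) ≈ 2.0000, while sqrt(2) + sqrt(2) ≈ 2.8284.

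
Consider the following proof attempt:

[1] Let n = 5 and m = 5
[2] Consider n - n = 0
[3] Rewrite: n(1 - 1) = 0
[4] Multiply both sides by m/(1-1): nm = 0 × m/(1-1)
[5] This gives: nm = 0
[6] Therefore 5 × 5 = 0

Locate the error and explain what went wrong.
Step 4: Multiply both sides by m/(1-1): nm = 0 × m/(1-1)

Step 4 multiplies both sides by m/(1-1). However, 1-1 = 0, so this is multiplication by m/0, which is undefined. We cannot multiply by an undefined expression.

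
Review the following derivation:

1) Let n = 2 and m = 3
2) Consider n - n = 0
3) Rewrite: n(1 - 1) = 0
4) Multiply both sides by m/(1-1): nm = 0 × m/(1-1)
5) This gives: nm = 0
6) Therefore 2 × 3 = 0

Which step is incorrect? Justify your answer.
Step 4: Multiply both sides by m/(1-1): nm = 0 × m/(1-1)

Step 4 multiplies both sides by m/(1-1). However, 1-1 = 0, so this is multiplication by m/0, which is undefined. We cannot multiply by an undefined expression.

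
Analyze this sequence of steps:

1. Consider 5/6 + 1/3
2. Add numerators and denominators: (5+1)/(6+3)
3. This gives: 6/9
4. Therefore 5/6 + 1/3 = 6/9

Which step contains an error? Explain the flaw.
Step 2: Add numerators and denominators: (5+1)/(6+3)

Step 2 incorrectly adds fractions by separately adding numerators and denominators. This is wrong. The correct method requires a common denominator: 5/6 + 1/3 = (5×3 + 1×6)/(6×3) = 21/18 = 7/6. The method used gives 6/9, which is different.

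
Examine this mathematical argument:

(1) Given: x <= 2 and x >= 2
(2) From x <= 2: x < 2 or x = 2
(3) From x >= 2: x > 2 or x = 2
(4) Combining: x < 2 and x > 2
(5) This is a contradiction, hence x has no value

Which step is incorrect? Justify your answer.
Step 4: Combining: x < 2 and x > 2

Step 4 incorrectly combines the conditions. From x <= 2 and x >= 2, the intersection is x = 2. The error treats the 'or' cases as 'and' requirements. The correct conclusion is that x = 2 is the unique solution, not that no solution exists.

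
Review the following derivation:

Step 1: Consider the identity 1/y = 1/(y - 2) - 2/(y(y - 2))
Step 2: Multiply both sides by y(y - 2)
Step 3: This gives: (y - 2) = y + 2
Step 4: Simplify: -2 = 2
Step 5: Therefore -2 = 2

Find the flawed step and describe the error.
Step 3: This gives: (y - 2) = y + 2

Step 3 makes a sign error when clearing denominators. Multiplying -2/(y(y - 2)) by y(y - 2) gives -2, not +2. The correct result is (y - 2) = y - 2, which is trivially true, not (y - 2) = y + 2. (Step 1 is a valid identity: 1/(y - 2) - 2/(y(y - 2)) = (y - 2)/(y(y - 2)) = 1/y.)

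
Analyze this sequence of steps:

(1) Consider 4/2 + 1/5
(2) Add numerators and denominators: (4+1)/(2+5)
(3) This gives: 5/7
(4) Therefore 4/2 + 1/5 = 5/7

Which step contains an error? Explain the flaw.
Step 2: Add numerators and denominators: (4+1)/(2+5)

Step 2 incorrectly adds fractions by separately adding numerators and denominators. This is wrong. The correct method requires a common denominator: 4/2 + 1/5 = (4×5 + 1×2)/(2×5) = 22/10 = 11/5. The method used gives 5/7, which is different.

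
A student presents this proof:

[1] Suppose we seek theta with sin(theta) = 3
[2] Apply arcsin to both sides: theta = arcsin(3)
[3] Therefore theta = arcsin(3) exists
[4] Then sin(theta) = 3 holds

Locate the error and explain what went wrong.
Step 2: Apply arcsin to both sides: theta = arcsin(3)

Step 2 applies arcsin to 3. However, arcsin(x) is only defined for x in [-1, 1] because sin(theta) can only produce values in that range. Since |3| > 1, arcsin(3) is undefined. There is no angle whose sine equals 3.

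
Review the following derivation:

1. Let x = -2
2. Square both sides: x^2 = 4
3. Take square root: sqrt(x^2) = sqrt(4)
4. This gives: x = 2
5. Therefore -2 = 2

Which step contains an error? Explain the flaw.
Step 4: This gives: x = 2

Step 4 incorrectly states that sqrt(x^2) = x. The correct identity is sqrt(x^2) = |x|. Since x = -2 < 0, we have sqrt(x^2) = |-2| = 2, not x = -2.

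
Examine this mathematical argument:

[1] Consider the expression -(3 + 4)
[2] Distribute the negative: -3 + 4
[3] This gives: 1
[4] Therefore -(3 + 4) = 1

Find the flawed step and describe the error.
Step 2: Distribute the negative: -3 + 4

Step 2 incorrectly distributes the negative sign. The correct distribution is -(3 + 4) = -3 - 4 = -7. The negative must be applied to both terms, not just the first. The error treats -(3 + 4) as -3 + 4, which equals 1 instead of -7.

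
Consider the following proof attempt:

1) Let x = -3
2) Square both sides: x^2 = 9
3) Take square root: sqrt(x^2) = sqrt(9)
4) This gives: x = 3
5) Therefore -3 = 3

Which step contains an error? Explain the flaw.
Step 4: This gives: x = 3

Step 4 incorrectly states that sqrt(x^2) = x. The correct identity is sqrt(x^2) = |x|. Since x = -3 < 0, we have sqrt(x^2) = |-3| = 3, not x = -3.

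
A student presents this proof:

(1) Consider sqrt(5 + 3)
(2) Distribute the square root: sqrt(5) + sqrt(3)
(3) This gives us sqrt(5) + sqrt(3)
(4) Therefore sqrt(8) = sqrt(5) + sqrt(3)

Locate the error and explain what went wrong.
Step 2: Distribute the square root: sqrt(5) + sqrt(3)

Step 2 incorrectly 'distributes' the square root over addition. The square root function does not distribute: sqrt(a + b) ≠ sqrt(a) + sqrt(b). In fact, sqrt(5 + 3) = sqrt(8) ≈ 2.8284, while sqrt(5) + sqrt(3) ≈ 3.9681.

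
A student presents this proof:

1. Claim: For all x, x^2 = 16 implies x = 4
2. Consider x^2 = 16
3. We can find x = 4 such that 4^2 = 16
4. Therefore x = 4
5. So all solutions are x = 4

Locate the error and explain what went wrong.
Step 4: Therefore x = 4

Step 4 incorrectly concludes that x = 4 is the only solution. The proof shows that x = 4 is A solution (existence), but does not show it is the ONLY solution (uniqueness). In fact, x = -4 is also a solution since (-4)^2 = 16. Finding one solution doesn't prove there are no others.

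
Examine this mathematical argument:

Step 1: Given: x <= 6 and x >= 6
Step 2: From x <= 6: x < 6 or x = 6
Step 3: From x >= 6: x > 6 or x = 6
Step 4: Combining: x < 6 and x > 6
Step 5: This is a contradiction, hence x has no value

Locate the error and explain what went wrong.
Step 4: Combining: x < 6 and x > 6

Step 4 incorrectly combines the conditions. From x <= 6 and x >= 6, the intersection is x = 6. The error treats the 'or' cases as 'and' requirements. The correct conclusion is that x = 6 is the unique solution, not that no solution exists.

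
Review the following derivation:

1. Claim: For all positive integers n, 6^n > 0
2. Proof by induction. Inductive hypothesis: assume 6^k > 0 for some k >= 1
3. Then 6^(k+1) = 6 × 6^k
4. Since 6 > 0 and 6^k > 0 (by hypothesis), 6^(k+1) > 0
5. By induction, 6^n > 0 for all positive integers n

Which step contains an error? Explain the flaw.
Step 5: By induction, 6^n > 0 for all positive integers n

Step 5 concludes the proof by induction, but no base case was ever established. A valid induction proof requires: (1) a base case proving 6^1 > 0, and (2) an inductive step showing IF 6^k > 0 THEN 6^(k+1) > 0. Steps 2-4 correctly establish the inductive step, but without the base case the conclusion in step 5 does not follow.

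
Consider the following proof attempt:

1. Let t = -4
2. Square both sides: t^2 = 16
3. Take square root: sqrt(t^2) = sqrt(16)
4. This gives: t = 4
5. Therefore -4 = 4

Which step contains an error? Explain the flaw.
Step 4: This gives: t = 4

Step 4 incorrectly states that sqrt(t^2) = t. The correct identity is sqrt(t^2) = |t|. Since t = -4 < 0, we have sqrt(t^2) = |-4| = 4, not t = -4.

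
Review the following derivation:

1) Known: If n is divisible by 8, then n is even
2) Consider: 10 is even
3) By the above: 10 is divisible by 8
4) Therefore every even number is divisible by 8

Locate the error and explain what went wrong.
Step 3: By the above: 10 is divisible by 8

Step 3 commits the fallacy of affirming the consequent. The known fact 'divisible by 8 → even' does NOT imply 'even → divisible by 8'. That would be the converse, which is false. For example, 10 is even but 10 ÷ 8 = 1.25, which is not an integer.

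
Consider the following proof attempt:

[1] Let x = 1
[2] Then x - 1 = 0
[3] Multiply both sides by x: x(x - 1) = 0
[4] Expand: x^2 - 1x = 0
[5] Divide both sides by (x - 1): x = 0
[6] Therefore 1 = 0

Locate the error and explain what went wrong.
Step 5: Divide both sides by (x - 1): x = 0

Step 5 divides both sides by (x - 1). However, since x = 1, we have (x - 1) = 0. Division by zero is undefined, making this step invalid.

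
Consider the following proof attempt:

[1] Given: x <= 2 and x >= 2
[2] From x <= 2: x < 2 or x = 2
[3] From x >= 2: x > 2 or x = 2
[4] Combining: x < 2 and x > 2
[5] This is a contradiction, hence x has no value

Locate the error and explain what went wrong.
Step 4: Combining: x < 2 and x > 2

Step 4 incorrectly combines the conditions. From x <= 2 and x >= 2, the intersection is x = 2. The error treats the 'or' cases as 'and' requirements. The correct conclusion is that x = 2 is the unique solution, not that no solution exists.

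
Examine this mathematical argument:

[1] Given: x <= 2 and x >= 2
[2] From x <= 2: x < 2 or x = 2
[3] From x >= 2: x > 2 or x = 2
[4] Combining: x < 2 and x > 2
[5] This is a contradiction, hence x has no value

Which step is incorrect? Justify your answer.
Step 4: Combining: x < 2 and x > 2

Step 4 incorrectly combines the conditions. From x <= 2 and x >= 2, the intersection is x = 2. The error treats the 'or' cases as 'and' requirements. The correct conclusion is that x = 2 is the unique solution, not that no solution exists.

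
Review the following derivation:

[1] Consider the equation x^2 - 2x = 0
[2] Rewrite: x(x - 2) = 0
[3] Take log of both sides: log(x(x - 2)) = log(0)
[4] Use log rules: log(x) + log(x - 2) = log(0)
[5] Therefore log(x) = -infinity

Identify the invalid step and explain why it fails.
Step 3: Take log of both sides: log(x(x - 2)) = log(0)

Step 3 takes the logarithm of both sides, resulting in log(0) on the right side. The logarithm is only defined for positive numbers; log(0) is undefined (approaches negative infinity). This operation is invalid.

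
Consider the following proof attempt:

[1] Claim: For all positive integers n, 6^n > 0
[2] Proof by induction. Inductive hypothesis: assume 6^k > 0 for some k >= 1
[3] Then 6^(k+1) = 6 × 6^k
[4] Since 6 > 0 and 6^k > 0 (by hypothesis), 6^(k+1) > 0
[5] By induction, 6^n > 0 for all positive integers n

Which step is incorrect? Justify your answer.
Step 5: By induction, 6^n > 0 for all positive integers n

Step 5 concludes the proof by induction, but no base case was ever established. A valid induction proof requires: (1) a base case proving 6^1 > 0, and (2) an inductive step showing IF 6^k > 0 THEN 6^(k+1) > 0. Steps 2-4 correctly establish the inductive step, but without the base case the conclusion in step 5 does not follow.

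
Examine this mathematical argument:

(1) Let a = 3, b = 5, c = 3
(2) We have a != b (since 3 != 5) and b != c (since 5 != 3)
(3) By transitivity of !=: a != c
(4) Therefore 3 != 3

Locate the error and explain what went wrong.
Step 3: By transitivity of !=: a != c

Step 3 incorrectly applies transitivity to the '!=' relation. Transitivity states: if a R b and b R c, then a R c. However, '!=' is not transitive. Counterexample: 3 != 5 and 5 != 3, but 3 = 3 (both equal 3). Transitivity holds for relations like <, <=, =, but not for !=.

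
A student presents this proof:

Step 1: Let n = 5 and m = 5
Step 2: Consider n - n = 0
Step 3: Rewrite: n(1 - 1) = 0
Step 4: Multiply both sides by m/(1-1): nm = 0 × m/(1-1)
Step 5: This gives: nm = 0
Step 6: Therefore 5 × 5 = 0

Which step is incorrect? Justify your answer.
Step 4: Multiply both sides by m/(1-1): nm = 0 × m/(1-1)

Step 4 multiplies both sides by m/(1-1). However, 1-1 = 0, so this is multiplication by m/0, which is undefined. We cannot multiply by an undefined expression.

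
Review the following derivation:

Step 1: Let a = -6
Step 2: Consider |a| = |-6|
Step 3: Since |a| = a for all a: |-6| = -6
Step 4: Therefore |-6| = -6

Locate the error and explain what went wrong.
Step 3: Since |a| = a for all a: |-6| = -6

Step 3 incorrectly states that |a| = a for all a. The correct definition is |a| = a when a >= 0, and |a| = -a when a < 0. Since -6 < 0, we have |-6| = -(-6) = 6, not -6.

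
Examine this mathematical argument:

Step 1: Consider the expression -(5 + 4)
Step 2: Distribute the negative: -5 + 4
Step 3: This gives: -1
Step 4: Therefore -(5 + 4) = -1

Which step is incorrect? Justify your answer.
Step 2: Distribute the negative: -5 + 4

Step 2 incorrectly distributes the negative sign. The correct distribution is -(5 + 4) = -5 - 4 = -9. The negative must be applied to both terms, not just the first. The error treats -(5 + 4) as -5 + 4, which equals -1 instead of -9.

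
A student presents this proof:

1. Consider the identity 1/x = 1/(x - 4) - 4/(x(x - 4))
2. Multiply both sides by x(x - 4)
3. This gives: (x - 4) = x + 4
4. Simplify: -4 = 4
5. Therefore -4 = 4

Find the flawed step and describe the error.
Step 3: This gives: (x - 4) = x + 4

Step 3 makes a sign error when clearing denominators. Multiplying -4/(x(x - 4)) by x(x - 4) gives -4, not +4. The correct result is (x - 4) = x - 4, which is trivially true, not (x - 4) = x + 4. (Step 1 is a valid identity: 1/(x - 4) - 4/(x(x - 4)) = (x - 4)/(x(x - 4)) = 1/x.)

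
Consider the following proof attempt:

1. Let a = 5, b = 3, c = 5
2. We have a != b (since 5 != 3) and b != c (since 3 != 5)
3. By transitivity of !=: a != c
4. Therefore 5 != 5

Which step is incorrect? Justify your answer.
Step 3: By transitivity of !=: a != c

Step 3 incorrectly applies transitivity to the '!=' relation. Transitivity states: if a R b and b R c, then a R c. However, '!=' is not transitive. Counterexample: 5 != 3 and 3 != 5, but 5 = 5 (both equal 5). Transitivity holds for relations like <, <=, =, but not for !=.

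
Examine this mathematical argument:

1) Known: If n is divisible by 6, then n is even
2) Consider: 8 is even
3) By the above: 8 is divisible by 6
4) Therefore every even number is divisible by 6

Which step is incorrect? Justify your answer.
Step 3: By the above: 8 is divisible by 6

Step 3 commits the fallacy of affirming the consequent. The known fact 'divisible by 6 → even' does NOT imply 'even → divisible by 6'. That would be the converse, which is false. For example, 8 is even but 8 ÷ 6 = 1.33, which is not an integer.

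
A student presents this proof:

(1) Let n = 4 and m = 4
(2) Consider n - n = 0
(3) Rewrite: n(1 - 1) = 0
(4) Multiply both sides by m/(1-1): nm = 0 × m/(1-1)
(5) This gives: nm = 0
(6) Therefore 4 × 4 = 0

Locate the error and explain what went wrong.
Step 4: Multiply both sides by m/(1-1): nm = 0 × m/(1-1)

Step 4 multiplies both sides by m/(1-1). However, 1-1 = 0, so this is multiplication by m/0, which is undefined. We cannot multiply by an undefined expression.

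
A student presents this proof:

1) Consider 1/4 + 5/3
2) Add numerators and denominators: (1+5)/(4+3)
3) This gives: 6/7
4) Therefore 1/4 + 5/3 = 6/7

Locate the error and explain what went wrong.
Step 2: Add numerators and denominators: (1+5)/(4+3)

Step 2 incorrectly adds fractions by separately adding numerators and denominators. This is wrong. The correct method requires a common denominator: 1/4 + 5/3 = (1×3 + 5×4)/(4×3) = 23/12 = 23/12. The method used gives 6/7, which is different.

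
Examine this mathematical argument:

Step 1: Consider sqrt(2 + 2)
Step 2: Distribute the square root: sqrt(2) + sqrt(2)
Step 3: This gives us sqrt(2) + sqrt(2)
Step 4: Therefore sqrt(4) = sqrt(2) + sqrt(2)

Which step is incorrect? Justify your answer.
Step 2: Distribute the square root: sqrt(2) + sqrt(2)

Step 2 incorrectly 'distributes' the square root over addition. The square root function does not distribute: sqrt(a + b) ≠ sqrt(a) + sqrt(b). In fact, sqrt(2 + 2) = sqrt(4) ≈ 2.0000, while sqrt(2) + sqrt(2) ≈ 2.8284.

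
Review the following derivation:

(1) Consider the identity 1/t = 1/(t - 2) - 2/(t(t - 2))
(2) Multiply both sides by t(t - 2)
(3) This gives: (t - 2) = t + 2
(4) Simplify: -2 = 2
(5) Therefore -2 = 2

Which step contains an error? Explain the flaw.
Step 3: This gives: (t - 2) = t + 2

Step 3 makes a sign error when clearing denominators. Multiplying -2/(t(t - 2)) by t(t - 2) gives -2, not +2. The correct result is (t - 2) = t - 2, which is trivially true, not (t - 2) = t + 2. (Step 1 is a valid identity: 1/(t - 2) - 2/(t(t - 2)) = (t - 2)/(t(t - 2)) = 1/t.)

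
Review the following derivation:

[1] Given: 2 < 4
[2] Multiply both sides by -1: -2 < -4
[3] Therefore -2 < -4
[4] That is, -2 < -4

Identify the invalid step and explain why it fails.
Step 2: Multiply both sides by -1: -2 < -4

Step 2 multiplies both sides by -1 but fails to reverse the inequality sign. When multiplying (or dividing) an inequality by a negative number, the direction must be reversed. Since 2 < 4, we should get -2 > -4, i.e., -2 > -4.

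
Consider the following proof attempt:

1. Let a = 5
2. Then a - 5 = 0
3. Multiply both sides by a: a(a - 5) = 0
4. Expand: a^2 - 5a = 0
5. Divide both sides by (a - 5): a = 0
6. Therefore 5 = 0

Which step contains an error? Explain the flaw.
Step 5: Divide both sides by (a - 5): a = 0

Step 5 divides both sides by (a - 5). However, since a = 5, we have (a - 5) = 0. Division by zero is undefined, making this step invalid.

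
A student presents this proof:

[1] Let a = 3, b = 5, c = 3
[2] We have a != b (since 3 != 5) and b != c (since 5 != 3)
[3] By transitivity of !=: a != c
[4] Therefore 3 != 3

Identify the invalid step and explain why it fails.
Step 3: By transitivity of !=: a != c

Step 3 incorrectly applies transitivity to the '!=' relation. Transitivity states: if a R b and b R c, then a R c. However, '!=' is not transitive. Counterexample: 3 != 5 and 5 != 3, but 3 = 3 (both equal 3). Transitivity holds for relations like <, <=, =, but not for !=.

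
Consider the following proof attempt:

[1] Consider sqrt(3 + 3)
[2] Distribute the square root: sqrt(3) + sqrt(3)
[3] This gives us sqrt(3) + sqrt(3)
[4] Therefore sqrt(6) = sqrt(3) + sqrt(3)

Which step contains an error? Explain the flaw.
Step 2: Distribute the square root: sqrt(3) + sqrt(3)

Step 2 incorrectly 'distributes' the square root over addition. The square root function does not distribute: sqrt(a + b) ≠ sqrt(a) + sqrt(b). In fact, sqrt(3 + 3) = sqrt(6) ≈ 2.4495, while sqrt(3) + sqrt(3) ≈ 3.4641.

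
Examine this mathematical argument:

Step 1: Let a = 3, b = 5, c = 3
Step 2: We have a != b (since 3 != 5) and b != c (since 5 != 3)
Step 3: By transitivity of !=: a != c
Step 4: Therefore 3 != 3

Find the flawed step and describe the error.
Step 3: By transitivity of !=: a != c

Step 3 incorrectly applies transitivity to the '!=' relation. Transitivity states: if a R b and b R c, then a R c. However, '!=' is not transitive. Counterexample: 3 != 5 and 5 != 3, but 3 = 3 (both equal 3). Transitivity holds for relations like <, <=, =, but not for !=.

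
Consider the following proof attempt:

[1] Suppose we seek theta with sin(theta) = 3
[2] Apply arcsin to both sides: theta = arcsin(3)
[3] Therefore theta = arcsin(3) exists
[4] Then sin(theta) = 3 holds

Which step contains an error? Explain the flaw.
Step 2: Apply arcsin to both sides: theta = arcsin(3)

Step 2 applies arcsin to 3. However, arcsin(x) is only defined for x in [-1, 1] because sin(theta) can only produce values in that range. Since |3| > 1, arcsin(3) is undefined. There is no angle whose sine equals 3.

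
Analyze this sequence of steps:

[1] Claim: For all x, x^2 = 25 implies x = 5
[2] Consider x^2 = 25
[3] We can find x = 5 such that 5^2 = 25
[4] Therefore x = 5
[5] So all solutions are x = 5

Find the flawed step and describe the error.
Step 4: Therefore x = 5

Step 4 incorrectly concludes that x = 5 is the only solution. The proof shows that x = 5 is A solution (existence), but does not show it is the ONLY solution (uniqueness). In fact, x = -5 is also a solution since (-5)^2 = 25. Finding one solution doesn't prove there are no others.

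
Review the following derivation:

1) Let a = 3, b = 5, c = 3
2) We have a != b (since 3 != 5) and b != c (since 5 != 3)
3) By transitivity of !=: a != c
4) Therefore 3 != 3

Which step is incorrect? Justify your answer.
Step 3: By transitivity of !=: a != c

Step 3 incorrectly applies transitivity to the '!=' relation. Transitivity states: if a R b and b R c, then a R c. However, '!=' is not transitive. Counterexample: 3 != 5 and 5 != 3, but 3 = 3 (both equal 3). Transitivity holds for relations like <, <=, =, but not for !=.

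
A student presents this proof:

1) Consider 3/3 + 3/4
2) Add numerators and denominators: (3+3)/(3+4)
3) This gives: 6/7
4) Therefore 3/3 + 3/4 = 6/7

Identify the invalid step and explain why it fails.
Step 2: Add numerators and denominators: (3+3)/(3+4)

Step 2 incorrectly adds fractions by separately adding numerators and denominators. This is wrong. The correct method requires a common denominator: 3/3 + 3/4 = (3×4 + 3×3)/(3×4) = 21/12 = 7/4. The method used gives 6/7, which is different.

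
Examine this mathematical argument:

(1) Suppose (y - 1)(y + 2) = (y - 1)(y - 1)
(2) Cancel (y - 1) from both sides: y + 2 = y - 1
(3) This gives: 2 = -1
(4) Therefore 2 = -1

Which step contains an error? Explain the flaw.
Step 2: Cancel (y - 1) from both sides: y + 2 = y - 1

Step 2 cancels (y - 1) from both sides. This is only valid if (y - 1) ≠ 0, i.e., y ≠ 1. When y = 1, both sides equal zero regardless of the other factors. The correct approach requires considering y = 1 as a separate case.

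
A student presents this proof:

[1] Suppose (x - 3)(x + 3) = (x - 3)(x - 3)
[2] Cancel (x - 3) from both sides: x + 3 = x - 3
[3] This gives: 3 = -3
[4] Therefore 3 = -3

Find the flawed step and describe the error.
Step 2: Cancel (x - 3) from both sides: x + 3 = x - 3

Step 2 cancels (x - 3) from both sides. This is only valid if (x - 3) ≠ 0, i.e., x ≠ 3. When x = 3, both sides equal zero regardless of the other factors. The correct approach requires considering x = 3 as a separate case.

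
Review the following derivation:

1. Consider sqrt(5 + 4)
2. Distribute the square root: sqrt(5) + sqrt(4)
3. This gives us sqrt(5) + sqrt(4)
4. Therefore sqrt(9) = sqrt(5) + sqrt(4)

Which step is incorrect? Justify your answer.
Step 2: Distribute the square root: sqrt(5) + sqrt(4)

Step 2 incorrectly 'distributes' the square root over addition. The square root function does not distribute: sqrt(a + b) ≠ sqrt(a) + sqrt(b). In fact, sqrt(5 + 4) = sqrt(9) ≈ 3.0000, while sqrt(5) + sqrt(4) ≈ 4.2361.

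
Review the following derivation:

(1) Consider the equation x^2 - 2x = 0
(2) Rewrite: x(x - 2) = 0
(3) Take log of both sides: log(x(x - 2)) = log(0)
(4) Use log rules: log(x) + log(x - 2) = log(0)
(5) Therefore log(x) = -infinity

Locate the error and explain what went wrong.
Step 3: Take log of both sides: log(x(x - 2)) = log(0)

Step 3 takes the logarithm of both sides, resulting in log(0) on the right side. The logarithm is only defined for positive numbers; log(0) is undefined (approaches negative infinity). This operation is invalid.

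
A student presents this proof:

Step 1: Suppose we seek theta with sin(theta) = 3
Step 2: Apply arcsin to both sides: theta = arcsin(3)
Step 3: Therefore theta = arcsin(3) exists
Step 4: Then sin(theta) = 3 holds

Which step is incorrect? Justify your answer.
Step 2: Apply arcsin to both sides: theta = arcsin(3)

Step 2 applies arcsin to 3. However, arcsin(x) is only defined for x in [-1, 1] because sin(theta) can only produce values in that range. Since |3| > 1, arcsin(3) is undefined. There is no angle whose sine equals 3.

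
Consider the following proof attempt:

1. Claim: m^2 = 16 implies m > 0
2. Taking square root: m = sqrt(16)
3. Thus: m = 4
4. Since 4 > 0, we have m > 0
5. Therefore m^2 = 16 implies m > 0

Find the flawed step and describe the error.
Step 2: Taking square root: m = sqrt(16)

Step 2 takes the square root and assumes the positive root only. The equation m^2 = 16 actually has two solutions: m = 4 and m = -4. The proof silently assumes m > 0 without justification, then uses this assumption to conclude m > 0, which is circular. The counterexample m = -4 shows the claim is false.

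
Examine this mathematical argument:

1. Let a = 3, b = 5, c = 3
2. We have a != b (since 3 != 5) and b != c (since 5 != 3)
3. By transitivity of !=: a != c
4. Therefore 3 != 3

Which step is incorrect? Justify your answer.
Step 3: By transitivity of !=: a != c

Step 3 incorrectly applies transitivity to the '!=' relation. Transitivity states: if a R b and b R c, then a R c. However, '!=' is not transitive. Counterexample: 3 != 5 and 5 != 3, but 3 = 3 (both equal 3). Transitivity holds for relations like <, <=, =, but not for !=.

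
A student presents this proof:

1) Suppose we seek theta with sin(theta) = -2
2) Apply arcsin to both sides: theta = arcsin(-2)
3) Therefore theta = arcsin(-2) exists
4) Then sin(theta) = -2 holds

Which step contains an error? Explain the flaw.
Step 2: Apply arcsin to both sides: theta = arcsin(-2)

Step 2 applies arcsin to -2. However, arcsin(x) is only defined for x in [-1, 1] because sin(theta) can only produce values in that range. Since |-2| > 1, arcsin(-2) is undefined. There is no angle whose sine equals -2.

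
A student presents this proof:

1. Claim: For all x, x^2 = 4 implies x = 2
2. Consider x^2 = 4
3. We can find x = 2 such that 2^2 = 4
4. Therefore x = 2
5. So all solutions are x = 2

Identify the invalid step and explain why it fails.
Step 4: Therefore x = 2

Step 4 incorrectly concludes that x = 2 is the only solution. The proof shows that x = 2 is A solution (existence), but does not show it is the ONLY solution (uniqueness). In fact, x = -2 is also a solution since (-2)^2 = 4. Finding one solution doesn't prove there are no others.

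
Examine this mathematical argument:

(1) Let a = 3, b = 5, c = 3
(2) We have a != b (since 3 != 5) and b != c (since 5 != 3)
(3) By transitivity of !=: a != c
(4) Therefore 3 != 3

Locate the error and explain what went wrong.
Step 3: By transitivity of !=: a != c

Step 3 incorrectly applies transitivity to the '!=' relation. Transitivity states: if a R b and b R c, then a R c. However, '!=' is not transitive. Counterexample: 3 != 5 and 5 != 3, but 3 = 3 (both equal 3). Transitivity holds for relations like <, <=, =, but not for !=.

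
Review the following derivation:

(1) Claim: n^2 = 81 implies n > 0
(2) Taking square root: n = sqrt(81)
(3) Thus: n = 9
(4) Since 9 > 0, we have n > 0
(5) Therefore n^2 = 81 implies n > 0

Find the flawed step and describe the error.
Step 2: Taking square root: n = sqrt(81)

Step 2 takes the square root and assumes the positive root only. The equation n^2 = 81 actually has two solutions: n = 9 and n = -9. The proof silently assumes n > 0 without justification, then uses this assumption to conclude n > 0, which is circular. The counterexample n = -9 shows the claim is false.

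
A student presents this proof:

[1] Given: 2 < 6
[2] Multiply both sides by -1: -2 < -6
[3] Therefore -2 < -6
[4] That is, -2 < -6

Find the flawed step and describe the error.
Step 2: Multiply both sides by -1: -2 < -6

Step 2 multiplies both sides by -1 but fails to reverse the inequality sign. When multiplying (or dividing) an inequality by a negative number, the direction must be reversed. Since 2 < 6, we should get -2 > -6, i.e., -2 > -6.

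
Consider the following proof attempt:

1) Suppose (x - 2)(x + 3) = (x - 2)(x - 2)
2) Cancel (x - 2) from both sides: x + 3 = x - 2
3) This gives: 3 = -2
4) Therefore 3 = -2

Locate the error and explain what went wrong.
Step 2: Cancel (x - 2) from both sides: x + 3 = x - 2

Step 2 cancels (x - 2) from both sides. This is only valid if (x - 2) ≠ 0, i.e., x ≠ 2. When x = 2, both sides equal zero regardless of the other factors. The correct approach requires considering x = 2 as a separate case.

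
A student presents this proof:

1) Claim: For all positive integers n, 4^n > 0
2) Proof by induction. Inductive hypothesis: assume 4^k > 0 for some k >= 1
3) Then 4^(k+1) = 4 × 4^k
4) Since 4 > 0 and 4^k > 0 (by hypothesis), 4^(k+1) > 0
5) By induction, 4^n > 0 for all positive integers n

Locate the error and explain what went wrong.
Step 5: By induction, 4^n > 0 for all positive integers n

Step 5 concludes the proof by induction, but no base case was ever established. A valid induction proof requires: (1) a base case proving 4^1 > 0, and (2) an inductive step showing IF 4^k > 0 THEN 4^(k+1) > 0. Steps 2-4 correctly establish the inductive step, but without the base case the conclusion in step 5 does not follow.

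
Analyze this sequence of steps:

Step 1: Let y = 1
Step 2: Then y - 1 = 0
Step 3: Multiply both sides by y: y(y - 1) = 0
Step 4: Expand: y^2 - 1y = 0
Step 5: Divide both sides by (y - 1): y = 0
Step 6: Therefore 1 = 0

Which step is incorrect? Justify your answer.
Step 5: Divide both sides by (y - 1): y = 0

Step 5 divides both sides by (y - 1). However, since y = 1, we have (y - 1) = 0. Division by zero is undefined, making this step invalid.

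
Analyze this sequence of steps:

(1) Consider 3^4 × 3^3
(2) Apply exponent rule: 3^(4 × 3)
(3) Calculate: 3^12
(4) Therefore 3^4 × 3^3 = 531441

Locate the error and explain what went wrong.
Step 2: Apply exponent rule: 3^(4 × 3)

Step 2 incorrectly states that a^b × a^c = a^(b×c). The correct rule is a^b × a^c = a^(b+c). The actual value is 3^4 × 3^3 = 3^7 = 2187, not 3^12 = 531441.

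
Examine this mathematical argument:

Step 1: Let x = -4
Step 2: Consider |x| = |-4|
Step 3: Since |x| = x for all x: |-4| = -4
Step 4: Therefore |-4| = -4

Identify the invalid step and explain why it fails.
Step 3: Since |x| = x for all x: |-4| = -4

Step 3 incorrectly states that |x| = x for all x. The correct definition is |x| = x when x >= 0, and |x| = -x when x < 0. Since -4 < 0, we have |-4| = -(-4) = 4, not -4.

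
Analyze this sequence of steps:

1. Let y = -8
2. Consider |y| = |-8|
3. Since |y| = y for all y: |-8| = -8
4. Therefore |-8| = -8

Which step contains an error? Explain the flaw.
Step 3: Since |y| = y for all y: |-8| = -8

Step 3 incorrectly states that |y| = y for all y. The correct definition is |y| = y when y >= 0, and |y| = -y when y < 0. Since -8 < 0, we have |-8| = -(-8) = 8, not -8.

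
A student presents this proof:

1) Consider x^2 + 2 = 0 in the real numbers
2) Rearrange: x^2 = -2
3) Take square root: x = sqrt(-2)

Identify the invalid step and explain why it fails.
Step 3: Take square root: x = sqrt(-2)

Step 3 takes the square root of -2, which is negative. In the real number system, the square root of a negative number is undefined. The equation x^2 + 2 = 0 has no real solutions. Square roots of negative numbers only exist in the complex numbers.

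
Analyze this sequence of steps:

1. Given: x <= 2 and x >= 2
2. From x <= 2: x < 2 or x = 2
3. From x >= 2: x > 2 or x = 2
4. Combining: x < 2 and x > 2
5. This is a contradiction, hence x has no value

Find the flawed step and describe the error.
Step 4: Combining: x < 2 and x > 2

Step 4 incorrectly combines the conditions. From x <= 2 and x >= 2, the intersection is x = 2. The error treats the 'or' cases as 'and' requirements. The correct conclusion is that x = 2 is the unique solution, not that no solution exists.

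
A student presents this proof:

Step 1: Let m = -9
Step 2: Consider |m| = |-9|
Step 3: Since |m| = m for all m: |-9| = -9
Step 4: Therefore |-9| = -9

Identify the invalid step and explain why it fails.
Step 3: Since |m| = m for all m: |-9| = -9

Step 3 incorrectly states that |m| = m for all m. The correct definition is |m| = m when m >= 0, and |m| = -m when m < 0. Since -9 < 0, we have |-9| = -(-9) = 9, not -9.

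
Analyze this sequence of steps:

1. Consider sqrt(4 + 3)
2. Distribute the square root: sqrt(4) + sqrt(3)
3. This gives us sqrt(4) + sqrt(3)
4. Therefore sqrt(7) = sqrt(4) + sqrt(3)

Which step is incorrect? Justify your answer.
Step 2: Distribute the square root: sqrt(4) + sqrt(3)

Step 2 incorrectly 'distributes' the square root over addition. The square root function does not distribute: sqrt(a + b) ≠ sqrt(a) + sqrt(b). In fact, sqrt(4 + 3) = sqrt(7) ≈ 2.6458, while sqrt(4) + sqrt(3) ≈ 3.7321.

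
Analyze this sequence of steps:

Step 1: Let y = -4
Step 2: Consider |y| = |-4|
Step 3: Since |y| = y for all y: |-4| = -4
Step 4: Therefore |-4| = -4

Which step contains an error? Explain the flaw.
Step 3: Since |y| = y for all y: |-4| = -4

Step 3 incorrectly states that |y| = y for all y. The correct definition is |y| = y when y >= 0, and |y| = -y when y < 0. Since -4 < 0, we have |-4| = -(-4) = 4, not -4.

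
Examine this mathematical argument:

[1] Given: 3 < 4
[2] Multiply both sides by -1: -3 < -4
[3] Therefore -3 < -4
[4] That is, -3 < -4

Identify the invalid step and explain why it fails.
Step 2: Multiply both sides by -1: -3 < -4

Step 2 multiplies both sides by -1 but fails to reverse the inequality sign. When multiplying (or dividing) an inequality by a negative number, the direction must be reversed. Since 3 < 4, we should get -3 > -4, i.e., -3 > -4.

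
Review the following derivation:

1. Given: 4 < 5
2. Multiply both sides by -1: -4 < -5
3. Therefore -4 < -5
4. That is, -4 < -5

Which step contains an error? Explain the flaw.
Step 2: Multiply both sides by -1: -4 < -5

Step 2 multiplies both sides by -1 but fails to reverse the inequality sign. When multiplying (or dividing) an inequality by a negative number, the direction must be reversed. Since 4 < 5, we should get -4 > -5, i.e., -4 > -5.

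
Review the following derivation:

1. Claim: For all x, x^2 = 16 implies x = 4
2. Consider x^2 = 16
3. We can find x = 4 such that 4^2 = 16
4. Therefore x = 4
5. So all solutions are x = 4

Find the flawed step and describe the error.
Step 4: Therefore x = 4

Step 4 incorrectly concludes that x = 4 is the only solution. The proof shows that x = 4 is A solution (existence), but does not show it is the ONLY solution (uniqueness). In fact, x = -4 is also a solution since (-4)^2 = 16. Finding one solution doesn't prove there are no others.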